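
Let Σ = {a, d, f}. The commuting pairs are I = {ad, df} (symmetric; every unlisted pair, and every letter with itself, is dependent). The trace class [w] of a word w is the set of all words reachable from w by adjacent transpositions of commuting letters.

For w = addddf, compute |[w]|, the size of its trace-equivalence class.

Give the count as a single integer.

15

0(a) covers ∅
1(d) covers ∅
2(d) covers 1:d
3(d) covers 2:d
4(d) covers 3:d
5(f) covers 0:a
floor of heap: 0:a, 1:d
completions by unplaced set U, small U first (add the entries for U minus each lowest piece of U):
  |U|=1: {4}:1  {5}:1
  |U|=2: {0,5}:1  {3,4}:1  {4,5}:2
  |U|=3: {0,4,5}:3  {2,3,4}:1  {3,4,5}:3
  |U|=4: {0,3,4,5}:6  {1,2,3,4}:1  {2,3,4,5}:4
  start at 0(a): 5
  start at 1(d): 10
sum over floor = 15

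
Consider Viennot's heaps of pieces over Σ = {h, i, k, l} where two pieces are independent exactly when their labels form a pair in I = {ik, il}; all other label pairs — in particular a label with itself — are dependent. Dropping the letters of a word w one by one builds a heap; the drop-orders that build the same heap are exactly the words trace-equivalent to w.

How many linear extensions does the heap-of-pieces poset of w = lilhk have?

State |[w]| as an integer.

drop 0:l onto floor
drop 1:i onto floor
drop 2:l onto {0:l}
drop 3:h onto {1:i, 2:l}
drop 4:k onto {3:h}
ground layer = {0:l, 1:i}
drop-orders for the pieces not yet dropped (sum over which currently-grounded one goes next):
  1 to go: {4} 1
  2 to go: {3,4} 1
  3 to go: {1,3,4} 1  {2,3,4} 1
  if 0:l drops first: 2 orders
  if 1:i drops first: 1 orders
heap linearizations: 3

3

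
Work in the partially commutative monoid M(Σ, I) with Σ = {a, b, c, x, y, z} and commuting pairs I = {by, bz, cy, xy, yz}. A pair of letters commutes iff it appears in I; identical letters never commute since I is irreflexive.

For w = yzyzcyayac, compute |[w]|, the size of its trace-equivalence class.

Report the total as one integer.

20

piece 0:y — minimal
piece 1:z — minimal
piece 2:y rests on {0:y}
piece 3:z rests on {1:z}
piece 4:c rests on {3:z}
piece 5:y rests on {2:y}
piece 6:a rests on {4:c, 5:y}
piece 7:y rests on {6:a}
piece 8:a rests on {7:y}
piece 9:c rests on {8:a}
minimal pieces: {0:y, 1:z}
ways to finish when only these pieces remain (= sum over removing one remaining piece with nothing left below it):
  1 left: {9}→1
  2 left: {8,9}→1
  3 left: {7,8,9}→1
  4 left: {6,7,8,9}→1
  5 left: {4,6,7,8,9}→1  {5,6,7,8,9}→1
  6 left: {2,5,6,7,8,9}→1  {3,4,6,7,8,9}→1  {4,5,6,7,8,9}→2
  7 left: {0,2,5,6,7,8,9}→1  {1,3,4,6,7,8,9}→1  {2,4,5,6,7,8,9}→3  {3,4,5,6,7,8,9}→3
  8 left: {0,2,4,5,6,7,8,9}→4  {1,3,4,5,6,7,8,9}→4  {2,3,4,5,6,7,8,9}→6
  placing 0:y first → 10 extensions
  placing 1:z first → 10 extensions
total linear extensions = 20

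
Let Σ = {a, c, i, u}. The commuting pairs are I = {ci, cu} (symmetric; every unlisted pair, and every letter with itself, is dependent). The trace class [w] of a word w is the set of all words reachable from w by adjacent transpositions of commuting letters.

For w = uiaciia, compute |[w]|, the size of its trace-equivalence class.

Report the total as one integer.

3

piece 0:u — minimal
piece 1:i rests on {0:u}
piece 2:a rests on {1:i}
piece 3:c rests on {2:a}
piece 4:i rests on {2:a}
piece 5:i rests on {4:i}
piece 6:a rests on {3:c, 5:i}
minimal pieces: {0:u}
ways to finish when only these pieces remain (= sum over removing one remaining piece with nothing left below it):
  1 left: {6}→1
  2 left: {3,6}→1  {5,6}→1
  3 left: {3,5,6}→2  {4,5,6}→1
  4 left: {3,4,5,6}→3
  5 left: {2,3,4,5,6}→3
  placing 0:u first → 3 extensions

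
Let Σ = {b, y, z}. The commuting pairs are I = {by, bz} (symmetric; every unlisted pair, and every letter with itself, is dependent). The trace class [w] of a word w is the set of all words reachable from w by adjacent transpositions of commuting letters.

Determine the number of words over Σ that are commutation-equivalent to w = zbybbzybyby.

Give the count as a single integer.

#0=z has no predecessor
#1=b has no predecessor
#2=y depends on [0:z]
#3=b depends on [1:b]
#4=b depends on [3:b]
#5=z depends on [2:y]
#6=y depends on [5:z]
#7=b depends on [4:b]
#8=y depends on [6:y]
#9=b depends on [7:b]
#10=y depends on [8:y]
sources: [0:z, 1:b]
N(rest) = Σ N(rest − s) over sources s of rest; N(one piece) = 1:
  size 1 → [9]=1  [10]=1
  size 2 → [7,9]=1  [8,10]=1  [9,10]=2
  size 3 → [4,7,9]=1  [6,8,10]=1  [7,9,10]=3  [8,9,10]=3
  size 4 → [3,4,7,9]=1  [4,7,9,10]=4  [5,6,8,10]=1  [6,8,9,10]=4  [7,8,9,10]=6
  size 5 → [1,3,4,7,9]=1  [2,5,6,8,10]=1  [3,4,7,9,10]=5  [4,7,8,9,10]=10  [5,6,8,9,10]=5  [6,7,8,9,10]=10
  size 6 → [0,2,5,6,8,10]=1  [1,3,4,7,9,10]=6  [2,5,6,8,9,10]=6  [3,4,7,8,9,10]=15  [4,6,7,8,9,10]=20  [5,6,7,8,9,10]=15
  size 7 → [0,2,5,6,8,9,10]=7  [1,3,4,7,8,9,10]=21  [2,5,6,7,8,9,10]=21  [3,4,6,7,8,9,10]=35  [4,5,6,7,8,9,10]=35
  size 8 → [0,2,5,6,7,8,9,10]=28  [1,3,4,6,7,8,9,10]=56  [2,4,5,6,7,8,9,10]=56  [3,4,5,6,7,8,9,10]=70
  size 9 → [0,2,4,5,6,7,8,9,10]=84  [1,3,4,5,6,7,8,9,10]=126  [2,3,4,5,6,7,8,9,10]=126
  first=0(z) contributes 252
  first=1(b) contributes 210
|[w]| = 462

462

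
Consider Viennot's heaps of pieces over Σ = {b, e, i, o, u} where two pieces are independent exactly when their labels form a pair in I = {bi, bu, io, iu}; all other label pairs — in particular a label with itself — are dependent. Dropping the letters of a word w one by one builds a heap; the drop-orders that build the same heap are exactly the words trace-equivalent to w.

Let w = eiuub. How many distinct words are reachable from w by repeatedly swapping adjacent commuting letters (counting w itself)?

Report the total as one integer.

#0=e has no predecessor
#1=i depends on [0:e]
#2=u depends on [0:e]
#3=u depends on [2:u]
#4=b depends on [0:e]
sources: [0:e]
N(rest) = Σ N(rest − s) over sources s of rest; N(one piece) = 1:
  size 1 → [1]=1  [3]=1  [4]=1
  size 2 → [1,3]=2  [1,4]=2  [2,3]=1  [3,4]=2
  size 3 → [1,2,3]=3  [1,3,4]=6  [2,3,4]=3
  first=0(e) contributes 12

12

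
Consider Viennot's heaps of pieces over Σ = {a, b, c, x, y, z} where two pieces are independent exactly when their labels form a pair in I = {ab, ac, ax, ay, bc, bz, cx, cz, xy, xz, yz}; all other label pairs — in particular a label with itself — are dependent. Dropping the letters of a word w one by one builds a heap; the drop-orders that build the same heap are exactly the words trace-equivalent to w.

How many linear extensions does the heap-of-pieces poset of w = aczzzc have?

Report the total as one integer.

#0=a has no predecessor
#1=c has no predecessor
#2=z depends on [0:a]
#3=z depends on [2:z]
#4=z depends on [3:z]
#5=c depends on [1:c]
sources: [0:a, 1:c]
N(rest) = Σ N(rest − s) over sources s of rest; N(one piece) = 1:
  size 1 → [4]=1  [5]=1
  size 2 → [1,5]=1  [3,4]=1  [4,5]=2
  size 3 → [1,4,5]=3  [2,3,4]=1  [3,4,5]=3
  size 4 → [0,2,3,4]=1  [1,3,4,5]=6  [2,3,4,5]=4
  first=0(a) contributes 10
  first=1(c) contributes 5
|[w]| = 15

15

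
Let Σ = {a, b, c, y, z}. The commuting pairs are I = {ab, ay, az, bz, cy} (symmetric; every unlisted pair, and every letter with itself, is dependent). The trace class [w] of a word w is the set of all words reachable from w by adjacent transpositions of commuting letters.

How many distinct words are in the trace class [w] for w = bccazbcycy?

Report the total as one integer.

0(b) covers ∅
1(c) covers 0:b
2(c) covers 1:c
3(a) covers 2:c
4(z) covers 2:c
5(b) covers 2:c
6(c) covers 3:a, 4:z, 5:b
7(y) covers 4:z, 5:b
8(c) covers 6:c
9(y) covers 7:y
floor of heap: 0:b
completions by unplaced set U, small U first (add the entries for U minus each lowest piece of U):
  |U|=1: {8}:1  {9}:1
  |U|=2: {6,8}:1  {7,9}:1  {8,9}:2
  |U|=3: {3,6,8}:1  {6,8,9}:3  {7,8,9}:3
  |U|=4: {3,6,8,9}:4  {6,7,8,9}:6
  |U|=5: {3,6,7,8,9}:10  {4,6,7,8,9}:6  {5,6,7,8,9}:6
  |U|=6: {3,4,6,7,8,9}:16  {3,5,6,7,8,9}:16  {4,5,6,7,8,9}:12
  |U|=7: {3,4,5,6,7,8,9}:44
  |U|=8: {2,3,4,5,6,7,8,9}:44
  start at 0(b): 44

44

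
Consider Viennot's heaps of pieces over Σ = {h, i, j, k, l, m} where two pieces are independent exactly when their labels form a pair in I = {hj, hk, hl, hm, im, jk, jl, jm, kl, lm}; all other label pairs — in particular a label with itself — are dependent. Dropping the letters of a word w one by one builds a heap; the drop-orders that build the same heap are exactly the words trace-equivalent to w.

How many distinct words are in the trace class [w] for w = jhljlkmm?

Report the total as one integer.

piece 0:j — minimal
piece 1:h — minimal
piece 2:l — minimal
piece 3:j rests on {0:j}
piece 4:l rests on {2:l}
piece 5:k — minimal
piece 6:m rests on {5:k}
piece 7:m rests on {6:m}
minimal pieces: {0:j, 1:h, 2:l, 5:k}
ways to finish when only these pieces remain (= sum over removing one remaining piece with nothing left below it):
  1 left: {1}→1  {3}→1  {4}→1  {7}→1
  2 left: {0,3}→1  {1,3}→2  {1,4}→2  {1,7}→2  {2,4}→1  {3,4}→2  {3,7}→2  {4,7}→2  {6,7}→1
  3 left: {0,1,3}→3  {0,3,4}→3  {0,3,7}→3  {1,2,4}→3  {1,3,4}→6  {1,3,7}→6  {1,4,7}→6  {1,6,7}→3  {2,3,4}→3  {2,4,7}→3  {3,4,7}→6  {3,6,7}→3  {4,6,7}→3  {5,6,7}→1
  4 left: {0,1,3,4}→12  {0,1,3,7}→12  {0,2,3,4}→6  {0,3,4,7}→12  {0,3,6,7}→6  {1,2,3,4}→12  {1,2,4,7}→12  {1,3,4,7}→24  {1,3,6,7}→12  {1,4,6,7}→12  {1,5,6,7}→4  {2,3,4,7}→12  {2,4,6,7}→6  {3,4,6,7}→12  {3,5,6,7}→4  {4,5,6,7}→4
  5 left: {0,1,2,3,4}→30  {0,1,3,4,7}→60  {0,1,3,6,7}→30  {0,2,3,4,7}→30  {0,3,4,6,7}→30  {0,3,5,6,7}→10  {1,2,3,4,7}→60  {1,2,4,6,7}→30  {1,3,4,6,7}→60  {1,3,5,6,7}→20  {1,4,5,6,7}→20  {2,3,4,6,7}→30  {2,4,5,6,7}→10  {3,4,5,6,7}→20
  6 left: {0,1,2,3,4,7}→180  {0,1,3,4,6,7}→180  {0,1,3,5,6,7}→60  {0,2,3,4,6,7}→90  {0,3,4,5,6,7}→60  {1,2,3,4,6,7}→180  {1,2,4,5,6,7}→60  {1,3,4,5,6,7}→120  {2,3,4,5,6,7}→60
  placing 0:j first → 420 extensions
  placing 1:h first → 210 extensions
  placing 2:l first → 420 extensions
  placing 5:k first → 630 extensions
total linear extensions = 1680

1680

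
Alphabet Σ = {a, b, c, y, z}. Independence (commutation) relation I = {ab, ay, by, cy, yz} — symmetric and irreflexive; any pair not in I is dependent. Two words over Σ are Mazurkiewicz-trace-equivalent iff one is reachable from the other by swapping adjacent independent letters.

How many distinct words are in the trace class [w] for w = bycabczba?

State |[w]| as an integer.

36

0(b) covers ∅
1(y) covers ∅
2(c) covers 0:b
3(a) covers 2:c
4(b) covers 2:c
5(c) covers 3:a, 4:b
6(z) covers 5:c
7(b) covers 6:z
8(a) covers 6:z
floor of heap: 0:b, 1:y
completions by unplaced set U, small U first (add the entries for U minus each lowest piece of U):
  |U|=1: {1}:1  {7}:1  {8}:1
  |U|=2: {1,7}:2  {1,8}:2  {7,8}:2
  |U|=3: {1,7,8}:6  {6,7,8}:2
  |U|=4: {1,6,7,8}:8  {5,6,7,8}:2
  |U|=5: {1,5,6,7,8}:10  {3,5,6,7,8}:2  {4,5,6,7,8}:2
  |U|=6: {1,3,5,6,7,8}:12  {1,4,5,6,7,8}:12  {3,4,5,6,7,8}:4
  |U|=7: {1,3,4,5,6,7,8}:28  {2,3,4,5,6,7,8}:4
  start at 0(b): 32
  start at 1(y): 4
sum over floor = 36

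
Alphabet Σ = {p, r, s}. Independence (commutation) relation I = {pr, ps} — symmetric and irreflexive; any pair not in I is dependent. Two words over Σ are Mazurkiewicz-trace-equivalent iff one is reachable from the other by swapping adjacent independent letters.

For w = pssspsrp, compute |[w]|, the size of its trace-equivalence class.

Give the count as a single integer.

piece 0:p — minimal
piece 1:s — minimal
piece 2:s rests on {1:s}
piece 3:s rests on {2:s}
piece 4:p rests on {0:p}
piece 5:s rests on {3:s}
piece 6:r rests on {5:s}
piece 7:p rests on {4:p}
minimal pieces: {0:p, 1:s}
ways to finish when only these pieces remain (= sum over removing one remaining piece with nothing left below it):
  1 left: {6}→1  {7}→1
  2 left: {4,7}→1  {5,6}→1  {6,7}→2
  3 left: {0,4,7}→1  {3,5,6}→1  {4,6,7}→3  {5,6,7}→3
  4 left: {0,4,6,7}→4  {2,3,5,6}→1  {3,5,6,7}→4  {4,5,6,7}→6
  5 left: {0,4,5,6,7}→10  {1,2,3,5,6}→1  {2,3,5,6,7}→5  {3,4,5,6,7}→10
  6 left: {0,3,4,5,6,7}→20  {1,2,3,5,6,7}→6  {2,3,4,5,6,7}→15
  placing 0:p first → 21 extensions
  placing 1:s first → 35 extensions
total linear extensions = 56

56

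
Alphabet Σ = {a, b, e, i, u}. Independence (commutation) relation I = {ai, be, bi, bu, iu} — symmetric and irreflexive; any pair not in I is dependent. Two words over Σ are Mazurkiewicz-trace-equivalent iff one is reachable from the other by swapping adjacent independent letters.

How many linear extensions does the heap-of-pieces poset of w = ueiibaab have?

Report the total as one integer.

0(u) covers ∅
1(e) covers 0:u
2(i) covers 1:e
3(i) covers 2:i
4(b) covers ∅
5(a) covers 1:e, 4:b
6(a) covers 5:a
7(b) covers 6:a
floor of heap: 0:u, 4:b
completions by unplaced set U, small U first (add the entries for U minus each lowest piece of U):
  |U|=1: {3}:1  {7}:1
  |U|=2: {2,3}:1  {3,7}:2  {6,7}:1
  |U|=3: {2,3,7}:3  {3,6,7}:3  {5,6,7}:1
  |U|=4: {2,3,6,7}:6  {3,5,6,7}:4  {4,5,6,7}:1
  |U|=5: {2,3,5,6,7}:10  {3,4,5,6,7}:5
  |U|=6: {1,2,3,5,6,7}:10  {2,3,4,5,6,7}:15
  start at 0(u): 25
  start at 4(b): 10
sum over floor = 35

35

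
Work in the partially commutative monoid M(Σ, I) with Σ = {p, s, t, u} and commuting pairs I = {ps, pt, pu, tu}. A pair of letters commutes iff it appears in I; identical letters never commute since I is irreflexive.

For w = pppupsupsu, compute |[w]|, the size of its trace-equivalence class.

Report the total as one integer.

0(p) covers ∅
1(p) covers 0:p
2(p) covers 1:p
3(u) covers ∅
4(p) covers 2:p
5(s) covers 3:u
6(u) covers 5:s
7(p) covers 4:p
8(s) covers 6:u
9(u) covers 8:s
floor of heap: 0:p, 3:u
completions by unplaced set U, small U first (add the entries for U minus each lowest piece of U):
  |U|=1: {7}:1  {9}:1
  |U|=2: {4,7}:1  {7,9}:2  {8,9}:1
  |U|=3: {2,4,7}:1  {4,7,9}:3  {6,8,9}:1  {7,8,9}:3
  |U|=4: {1,2,4,7}:1  {2,4,7,9}:4  {4,7,8,9}:6  {5,6,8,9}:1  {6,7,8,9}:4
  |U|=5: {0,1,2,4,7}:1  {1,2,4,7,9}:5  {2,4,7,8,9}:10  {3,5,6,8,9}:1  {4,6,7,8,9}:10  {5,6,7,8,9}:5
  |U|=6: {0,1,2,4,7,9}:6  {1,2,4,7,8,9}:15  {2,4,6,7,8,9}:20  {3,5,6,7,8,9}:6  {4,5,6,7,8,9}:15
  |U|=7: {0,1,2,4,7,8,9}:21  {1,2,4,6,7,8,9}:35  {2,4,5,6,7,8,9}:35  {3,4,5,6,7,8,9}:21
  |U|=8: {0,1,2,4,6,7,8,9}:56  {1,2,4,5,6,7,8,9}:70  {2,3,4,5,6,7,8,9}:56
  start at 0(p): 126
  start at 3(u): 126
sum over floor = 252

252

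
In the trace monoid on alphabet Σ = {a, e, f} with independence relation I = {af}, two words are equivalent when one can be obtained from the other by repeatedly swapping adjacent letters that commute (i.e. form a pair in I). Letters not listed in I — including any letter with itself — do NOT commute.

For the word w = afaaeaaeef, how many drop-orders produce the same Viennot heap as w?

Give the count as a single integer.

4

#0=a has no predecessor
#1=f has no predecessor
#2=a depends on [0:a]
#3=a depends on [2:a]
#4=e depends on [1:f, 3:a]
#5=a depends on [4:e]
#6=a depends on [5:a]
#7=e depends on [6:a]
#8=e depends on [7:e]
#9=f depends on [8:e]
sources: [0:a, 1:f]
N(rest) = Σ N(rest − s) over sources s of rest; N(one piece) = 1:
  size 1 → [9]=1
  size 2 → [8,9]=1
  size 3 → [7,8,9]=1
  size 4 → [6,7,8,9]=1
  size 5 → [5,6,7,8,9]=1
  size 6 → [4,5,6,7,8,9]=1
  size 7 → [1,4,5,6,7,8,9]=1  [3,4,5,6,7,8,9]=1
  size 8 → [1,3,4,5,6,7,8,9]=2  [2,3,4,5,6,7,8,9]=1
  first=0(a) contributes 3
  first=1(f) contributes 1
|[w]| = 4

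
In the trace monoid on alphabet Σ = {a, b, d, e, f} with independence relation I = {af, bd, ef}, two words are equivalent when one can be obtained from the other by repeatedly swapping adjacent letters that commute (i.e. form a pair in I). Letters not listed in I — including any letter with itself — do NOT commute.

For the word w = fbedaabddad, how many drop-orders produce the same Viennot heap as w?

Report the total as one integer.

drop 0:f onto floor
drop 1:b onto {0:f}
drop 2:e onto {1:b}
drop 3:d onto {2:e}
drop 4:a onto {3:d}
drop 5:a onto {4:a}
drop 6:b onto {5:a}
drop 7:d onto {5:a}
drop 8:d onto {7:d}
drop 9:a onto {6:b, 8:d}
drop 10:d onto {9:a}
ground layer = {0:f}
drop-orders for the pieces not yet dropped (sum over which currently-grounded one goes next):
  1 to go: {10} 1
  2 to go: {9,10} 1
  3 to go: {6,9,10} 1  {8,9,10} 1
  4 to go: {6,8,9,10} 2  {7,8,9,10} 1
  5 to go: {6,7,8,9,10} 3
  6 to go: {5,6,7,8,9,10} 3
  7 to go: {4,5,6,7,8,9,10} 3
  8 to go: {3,4,5,6,7,8,9,10} 3
  9 to go: {2,3,4,5,6,7,8,9,10} 3
  if 0:f drops first: 3 orders

3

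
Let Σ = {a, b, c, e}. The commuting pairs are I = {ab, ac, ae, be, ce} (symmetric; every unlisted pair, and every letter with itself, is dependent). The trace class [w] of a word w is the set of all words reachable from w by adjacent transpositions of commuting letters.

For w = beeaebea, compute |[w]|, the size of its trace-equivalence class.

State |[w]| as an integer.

0(b) covers ∅
1(e) covers ∅
2(e) covers 1:e
3(a) covers ∅
4(e) covers 2:e
5(b) covers 0:b
6(e) covers 4:e
7(a) covers 3:a
floor of heap: 0:b, 1:e, 3:a
completions by unplaced set U, small U first (add the entries for U minus each lowest piece of U):
  |U|=1: {5}:1  {6}:1  {7}:1
  |U|=2: {0,5}:1  {3,7}:1  {4,6}:1  {5,6}:2  {5,7}:2  {6,7}:2
  |U|=3: {0,5,6}:3  {0,5,7}:3  {2,4,6}:1  {3,5,7}:3  {3,6,7}:3  {4,5,6}:3  {4,6,7}:3  {5,6,7}:6
  |U|=4: {0,3,5,7}:6  {0,4,5,6}:6  {0,5,6,7}:12  {1,2,4,6}:1  {2,4,5,6}:4  {2,4,6,7}:4  {3,4,6,7}:6  {3,5,6,7}:12  {4,5,6,7}:12
  |U|=5: {0,2,4,5,6}:10  {0,3,5,6,7}:30  {0,4,5,6,7}:30  {1,2,4,5,6}:5  {1,2,4,6,7}:5  {2,3,4,6,7}:10  {2,4,5,6,7}:20  {3,4,5,6,7}:30
  |U|=6: {0,1,2,4,5,6}:15  {0,2,4,5,6,7}:60  {0,3,4,5,6,7}:90  {1,2,3,4,6,7}:15  {1,2,4,5,6,7}:30  {2,3,4,5,6,7}:60
  start at 0(b): 105
  start at 1(e): 210
  start at 3(a): 105
sum over floor = 420

420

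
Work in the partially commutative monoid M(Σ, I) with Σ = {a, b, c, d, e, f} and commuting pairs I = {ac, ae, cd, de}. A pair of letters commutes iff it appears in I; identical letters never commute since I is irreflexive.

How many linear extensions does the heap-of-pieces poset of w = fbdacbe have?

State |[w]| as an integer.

3

0(f) covers ∅
1(b) covers 0:f
2(d) covers 1:b
3(a) covers 2:d
4(c) covers 1:b
5(b) covers 3:a, 4:c
6(e) covers 5:b
floor of heap: 0:f
completions by unplaced set U, small U first (add the entries for U minus each lowest piece of U):
  |U|=1: {6}:1
  |U|=2: {5,6}:1
  |U|=3: {3,5,6}:1  {4,5,6}:1
  |U|=4: {2,3,5,6}:1  {3,4,5,6}:2
  |U|=5: {2,3,4,5,6}:3
  start at 0(f): 3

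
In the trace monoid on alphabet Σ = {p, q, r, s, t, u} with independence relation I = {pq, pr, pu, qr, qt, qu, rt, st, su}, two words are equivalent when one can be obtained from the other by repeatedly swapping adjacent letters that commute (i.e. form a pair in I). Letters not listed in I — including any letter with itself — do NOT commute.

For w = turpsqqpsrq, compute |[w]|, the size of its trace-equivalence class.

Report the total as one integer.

drop 0:t onto floor
drop 1:u onto {0:t}
drop 2:r onto {1:u}
drop 3:p onto {0:t}
drop 4:s onto {2:r, 3:p}
drop 5:q onto {4:s}
drop 6:q onto {5:q}
drop 7:p onto {4:s}
drop 8:s onto {6:q, 7:p}
drop 9:r onto {8:s}
drop 10:q onto {8:s}
ground layer = {0:t}
drop-orders for the pieces not yet dropped (sum over which currently-grounded one goes next):
  1 to go: {9} 1  {10} 1
  2 to go: {9,10} 2
  3 to go: {8,9,10} 2
  4 to go: {6,8,9,10} 2  {7,8,9,10} 2
  5 to go: {5,6,8,9,10} 2  {6,7,8,9,10} 4
  6 to go: {5,6,7,8,9,10} 6
  7 to go: {4,5,6,7,8,9,10} 6
  8 to go: {2,4,5,6,7,8,9,10} 6  {3,4,5,6,7,8,9,10} 6
  9 to go: {1,2,4,5,6,7,8,9,10} 6  {2,3,4,5,6,7,8,9,10} 12
  if 0:t drops first: 18 orders

18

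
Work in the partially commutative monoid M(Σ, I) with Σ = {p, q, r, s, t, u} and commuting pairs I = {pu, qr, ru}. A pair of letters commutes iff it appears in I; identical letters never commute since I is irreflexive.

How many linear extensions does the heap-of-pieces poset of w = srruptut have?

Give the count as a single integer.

4

0(s) covers ∅
1(r) covers 0:s
2(r) covers 1:r
3(u) covers 0:s
4(p) covers 2:r
5(t) covers 3:u, 4:p
6(u) covers 5:t
7(t) covers 6:u
floor of heap: 0:s
completions by unplaced set U, small U first (add the entries for U minus each lowest piece of U):
  |U|=1: {7}:1
  |U|=2: {6,7}:1
  |U|=3: {5,6,7}:1
  |U|=4: {3,5,6,7}:1  {4,5,6,7}:1
  |U|=5: {2,4,5,6,7}:1  {3,4,5,6,7}:2
  |U|=6: {1,2,4,5,6,7}:1  {2,3,4,5,6,7}:3
  start at 0(s): 4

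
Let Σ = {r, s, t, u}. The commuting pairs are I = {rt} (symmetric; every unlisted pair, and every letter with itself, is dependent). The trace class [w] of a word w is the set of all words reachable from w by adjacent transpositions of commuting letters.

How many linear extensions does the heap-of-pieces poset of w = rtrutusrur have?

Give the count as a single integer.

#0=r has no predecessor
#1=t has no predecessor
#2=r depends on [0:r]
#3=u depends on [1:t, 2:r]
#4=t depends on [3:u]
#5=u depends on [4:t]
#6=s depends on [5:u]
#7=r depends on [6:s]
#8=u depends on [7:r]
#9=r depends on [8:u]
sources: [0:r, 1:t]
N(rest) = Σ N(rest − s) over sources s of rest; N(one piece) = 1:
  size 1 → [9]=1
  size 2 → [8,9]=1
  size 3 → [7,8,9]=1
  size 4 → [6,7,8,9]=1
  size 5 → [5,6,7,8,9]=1
  size 6 → [4,5,6,7,8,9]=1
  size 7 → [3,4,5,6,7,8,9]=1
  size 8 → [1,3,4,5,6,7,8,9]=1  [2,3,4,5,6,7,8,9]=1
  first=0(r) contributes 2
  first=1(t) contributes 1
|[w]| = 3

3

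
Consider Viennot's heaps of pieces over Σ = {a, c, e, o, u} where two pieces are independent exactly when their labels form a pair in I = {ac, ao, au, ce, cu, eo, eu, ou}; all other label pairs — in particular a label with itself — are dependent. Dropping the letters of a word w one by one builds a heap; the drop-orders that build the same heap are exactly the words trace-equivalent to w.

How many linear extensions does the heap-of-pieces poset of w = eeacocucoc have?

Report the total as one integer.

0(e) covers ∅
1(e) covers 0:e
2(a) covers 1:e
3(c) covers ∅
4(o) covers 3:c
5(c) covers 4:o
6(u) covers ∅
7(c) covers 5:c
8(o) covers 7:c
9(c) covers 8:o
floor of heap: 0:e, 3:c, 6:u
completions by unplaced set U, small U first (add the entries for U minus each lowest piece of U):
  |U|=1: {2}:1  {6}:1  {9}:1
  |U|=2: {1,2}:1  {2,6}:2  {2,9}:2  {6,9}:2  {8,9}:1
  |U|=3: {0,1,2}:1  {1,2,6}:3  {1,2,9}:3  {2,6,9}:6  {2,8,9}:3  {6,8,9}:3  {7,8,9}:1
  |U|=4: {0,1,2,6}:4  {0,1,2,9}:4  {1,2,6,9}:12  {1,2,8,9}:6  {2,6,8,9}:12  {2,7,8,9}:4  {5,7,8,9}:1  {6,7,8,9}:4
  |U|=5: {0,1,2,6,9}:20  {0,1,2,8,9}:10  {1,2,6,8,9}:30  {1,2,7,8,9}:10  {2,5,7,8,9}:5  {2,6,7,8,9}:20  {4,5,7,8,9}:1  {5,6,7,8,9}:5
  |U|=6: {0,1,2,6,8,9}:60  {0,1,2,7,8,9}:20  {1,2,5,7,8,9}:15  {1,2,6,7,8,9}:60  {2,4,5,7,8,9}:6  {2,5,6,7,8,9}:30  {3,4,5,7,8,9}:1  {4,5,6,7,8,9}:6
  |U|=7: {0,1,2,5,7,8,9}:35  {0,1,2,6,7,8,9}:140  {1,2,4,5,7,8,9}:21  {1,2,5,6,7,8,9}:105  {2,3,4,5,7,8,9}:7  {2,4,5,6,7,8,9}:42  {3,4,5,6,7,8,9}:7
  |U|=8: {0,1,2,4,5,7,8,9}:56  {0,1,2,5,6,7,8,9}:280  {1,2,3,4,5,7,8,9}:28  {1,2,4,5,6,7,8,9}:168  {2,3,4,5,6,7,8,9}:56
  start at 0(e): 252
  start at 3(c): 504
  start at 6(u): 84
sum over floor = 840

840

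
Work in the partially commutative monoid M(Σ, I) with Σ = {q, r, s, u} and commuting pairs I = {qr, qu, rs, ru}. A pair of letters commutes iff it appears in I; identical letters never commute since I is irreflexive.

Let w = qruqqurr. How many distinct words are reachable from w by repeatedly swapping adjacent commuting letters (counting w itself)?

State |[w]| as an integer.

drop 0:q onto floor
drop 1:r onto floor
drop 2:u onto floor
drop 3:q onto {0:q}
drop 4:q onto {3:q}
drop 5:u onto {2:u}
drop 6:r onto {1:r}
drop 7:r onto {6:r}
ground layer = {0:q, 1:r, 2:u}
drop-orders for the pieces not yet dropped (sum over which currently-grounded one goes next):
  1 to go: {4} 1  {5} 1  {7} 1
  2 to go: {2,5} 1  {3,4} 1  {4,5} 2  {4,7} 2  {5,7} 2  {6,7} 1
  3 to go: {0,3,4} 1  {1,6,7} 1  {2,4,5} 3  {2,5,7} 3  {3,4,5} 3  {3,4,7} 3  {4,5,7} 6  {4,6,7} 3  {5,6,7} 3
  4 to go: {0,3,4,5} 4  {0,3,4,7} 4  {1,4,6,7} 4  {1,5,6,7} 4  {2,3,4,5} 6  {2,4,5,7} 12  {2,5,6,7} 6  {3,4,5,7} 12  {3,4,6,7} 6  {4,5,6,7} 12
  5 to go: {0,2,3,4,5} 10  {0,3,4,5,7} 20  {0,3,4,6,7} 10  {1,2,5,6,7} 10  {1,3,4,6,7} 10  {1,4,5,6,7} 20  {2,3,4,5,7} 30  {2,4,5,6,7} 30  {3,4,5,6,7} 30
  6 to go: {0,1,3,4,6,7} 20  {0,2,3,4,5,7} 60  {0,3,4,5,6,7} 60  {1,2,4,5,6,7} 60  {1,3,4,5,6,7} 60  {2,3,4,5,6,7} 90
  if 0:q drops first: 210 orders
  if 1:r drops first: 210 orders
  if 2:u drops first: 140 orders
heap linearizations: 560

560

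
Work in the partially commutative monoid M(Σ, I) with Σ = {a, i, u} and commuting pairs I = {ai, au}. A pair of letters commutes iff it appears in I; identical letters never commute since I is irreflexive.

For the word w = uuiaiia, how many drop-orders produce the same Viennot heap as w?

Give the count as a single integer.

#0=u has no predecessor
#1=u depends on [0:u]
#2=i depends on [1:u]
#3=a has no predecessor
#4=i depends on [2:i]
#5=i depends on [4:i]
#6=a depends on [3:a]
sources: [0:u, 3:a]
N(rest) = Σ N(rest − s) over sources s of rest; N(one piece) = 1:
  size 1 → [5]=1  [6]=1
  size 2 → [3,6]=1  [4,5]=1  [5,6]=2
  size 3 → [2,4,5]=1  [3,5,6]=3  [4,5,6]=3
  size 4 → [1,2,4,5]=1  [2,4,5,6]=4  [3,4,5,6]=6
  size 5 → [0,1,2,4,5]=1  [1,2,4,5,6]=5  [2,3,4,5,6]=10
  first=0(u) contributes 15
  first=3(a) contributes 6
|[w]| = 21

21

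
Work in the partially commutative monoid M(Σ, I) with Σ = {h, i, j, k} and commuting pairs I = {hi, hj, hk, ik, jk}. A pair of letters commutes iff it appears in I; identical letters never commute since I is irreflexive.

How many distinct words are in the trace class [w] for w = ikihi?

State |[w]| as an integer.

0(i) covers ∅
1(k) covers ∅
2(i) covers 0:i
3(h) covers ∅
4(i) covers 2:i
floor of heap: 0:i, 1:k, 3:h
completions by unplaced set U, small U first (add the entries for U minus each lowest piece of U):
  |U|=1: {1}:1  {3}:1  {4}:1
  |U|=2: {1,3}:2  {1,4}:2  {2,4}:1  {3,4}:2
  |U|=3: {0,2,4}:1  {1,2,4}:3  {1,3,4}:6  {2,3,4}:3
  start at 0(i): 12
  start at 1(k): 4
  start at 3(h): 4
sum over floor = 20

20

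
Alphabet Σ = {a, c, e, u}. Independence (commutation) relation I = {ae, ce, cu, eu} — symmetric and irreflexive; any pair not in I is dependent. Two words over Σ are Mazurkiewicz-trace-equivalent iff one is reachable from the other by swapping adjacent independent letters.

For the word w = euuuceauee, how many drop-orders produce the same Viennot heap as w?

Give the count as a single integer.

drop 0:e onto floor
drop 1:u onto floor
drop 2:u onto {1:u}
drop 3:u onto {2:u}
drop 4:c onto floor
drop 5:e onto {0:e}
drop 6:a onto {3:u, 4:c}
drop 7:u onto {6:a}
drop 8:e onto {5:e}
drop 9:e onto {8:e}
ground layer = {0:e, 1:u, 4:c}
drop-orders for the pieces not yet dropped (sum over which currently-grounded one goes next):
  1 to go: {7} 1  {9} 1
  2 to go: {6,7} 1  {7,9} 2  {8,9} 1
  3 to go: {3,6,7} 1  {4,6,7} 1  {5,8,9} 1  {6,7,9} 3  {7,8,9} 3
  4 to go: {0,5,8,9} 1  {2,3,6,7} 1  {3,4,6,7} 2  {3,6,7,9} 4  {4,6,7,9} 4  {5,7,8,9} 4  {6,7,8,9} 6
  5 to go: {0,5,7,8,9} 5  {1,2,3,6,7} 1  {2,3,4,6,7} 3  {2,3,6,7,9} 5  {3,4,6,7,9} 10  {3,6,7,8,9} 10  {4,6,7,8,9} 10  {5,6,7,8,9} 10
  6 to go: {0,5,6,7,8,9} 15  {1,2,3,4,6,7} 4  {1,2,3,6,7,9} 6  {2,3,4,6,7,9} 18  {2,3,6,7,8,9} 15  {3,4,6,7,8,9} 30  {3,5,6,7,8,9} 20  {4,5,6,7,8,9} 20
  7 to go: {0,3,5,6,7,8,9} 35  {0,4,5,6,7,8,9} 35  {1,2,3,4,6,7,9} 28  {1,2,3,6,7,8,9} 21  {2,3,4,6,7,8,9} 63  {2,3,5,6,7,8,9} 35  {3,4,5,6,7,8,9} 70
  8 to go: {0,2,3,5,6,7,8,9} 70  {0,3,4,5,6,7,8,9} 140  {1,2,3,4,6,7,8,9} 112  {1,2,3,5,6,7,8,9} 56  {2,3,4,5,6,7,8,9} 168
  if 0:e drops first: 336 orders
  if 1:u drops first: 378 orders
  if 4:c drops first: 126 orders
heap linearizations: 840

840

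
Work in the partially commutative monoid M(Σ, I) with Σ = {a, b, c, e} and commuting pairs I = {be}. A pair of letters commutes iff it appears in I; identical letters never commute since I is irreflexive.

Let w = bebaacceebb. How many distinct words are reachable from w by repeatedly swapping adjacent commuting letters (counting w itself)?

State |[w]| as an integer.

0(b) covers ∅
1(e) covers ∅
2(b) covers 0:b
3(a) covers 1:e, 2:b
4(a) covers 3:a
5(c) covers 4:a
6(c) covers 5:c
7(e) covers 6:c
8(e) covers 7:e
9(b) covers 6:c
10(b) covers 9:b
floor of heap: 0:b, 1:e
completions by unplaced set U, small U first (add the entries for U minus each lowest piece of U):
  |U|=1: {8}:1  {10}:1
  |U|=2: {7,8}:1  {8,10}:2  {9,10}:1
  |U|=3: {7,8,10}:3  {8,9,10}:3
  |U|=4: {7,8,9,10}:6
  |U|=5: {6,7,8,9,10}:6
  |U|=6: {5,6,7,8,9,10}:6
  |U|=7: {4,5,6,7,8,9,10}:6
  |U|=8: {3,4,5,6,7,8,9,10}:6
  |U|=9: {1,3,4,5,6,7,8,9,10}:6  {2,3,4,5,6,7,8,9,10}:6
  start at 0(b): 12
  start at 1(e): 6
sum over floor = 18

18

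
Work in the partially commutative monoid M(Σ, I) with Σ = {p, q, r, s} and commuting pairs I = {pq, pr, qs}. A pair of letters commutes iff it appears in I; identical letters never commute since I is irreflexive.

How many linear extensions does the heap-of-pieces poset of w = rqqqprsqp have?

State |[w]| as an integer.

drop 0:r onto floor
drop 1:q onto {0:r}
drop 2:q onto {1:q}
drop 3:q onto {2:q}
drop 4:p onto floor
drop 5:r onto {3:q}
drop 6:s onto {4:p, 5:r}
drop 7:q onto {5:r}
drop 8:p onto {6:s}
ground layer = {0:r, 4:p}
drop-orders for the pieces not yet dropped (sum over which currently-grounded one goes next):
  1 to go: {7} 1  {8} 1
  2 to go: {6,8} 1  {7,8} 2
  3 to go: {4,6,8} 1  {6,7,8} 3
  4 to go: {4,6,7,8} 4  {5,6,7,8} 3
  5 to go: {3,5,6,7,8} 3  {4,5,6,7,8} 7
  6 to go: {2,3,5,6,7,8} 3  {3,4,5,6,7,8} 10
  7 to go: {1,2,3,5,6,7,8} 3  {2,3,4,5,6,7,8} 13
  if 0:r drops first: 16 orders
  if 4:p drops first: 3 orders
heap linearizations: 19

19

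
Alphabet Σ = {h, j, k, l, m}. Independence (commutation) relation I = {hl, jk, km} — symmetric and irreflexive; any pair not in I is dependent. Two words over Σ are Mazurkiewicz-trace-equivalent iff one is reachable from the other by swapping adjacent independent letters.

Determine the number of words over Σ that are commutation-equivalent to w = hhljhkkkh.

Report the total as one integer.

3

piece 0:h — minimal
piece 1:h rests on {0:h}
piece 2:l — minimal
piece 3:j rests on {1:h, 2:l}
piece 4:h rests on {3:j}
piece 5:k rests on {4:h}
piece 6:k rests on {5:k}
piece 7:k rests on {6:k}
piece 8:h rests on {7:k}
minimal pieces: {0:h, 2:l}
ways to finish when only these pieces remain (= sum over removing one remaining piece with nothing left below it):
  1 left: {8}→1
  2 left: {7,8}→1
  3 left: {6,7,8}→1
  4 left: {5,6,7,8}→1
  5 left: {4,5,6,7,8}→1
  6 left: {3,4,5,6,7,8}→1
  7 left: {1,3,4,5,6,7,8}→1  {2,3,4,5,6,7,8}→1
  placing 0:h first → 2 extensions
  placing 2:l first → 1 extensions
total linear extensions = 3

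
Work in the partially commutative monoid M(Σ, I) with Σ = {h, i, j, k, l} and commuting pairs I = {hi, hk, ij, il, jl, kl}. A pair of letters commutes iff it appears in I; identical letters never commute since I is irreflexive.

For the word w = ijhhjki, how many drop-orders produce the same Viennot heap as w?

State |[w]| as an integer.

drop 0:i onto floor
drop 1:j onto floor
drop 2:h onto {1:j}
drop 3:h onto {2:h}
drop 4:j onto {3:h}
drop 5:k onto {0:i, 4:j}
drop 6:i onto {5:k}
ground layer = {0:i, 1:j}
drop-orders for the pieces not yet dropped (sum over which currently-grounded one goes next):
  1 to go: {6} 1
  2 to go: {5,6} 1
  3 to go: {0,5,6} 1  {4,5,6} 1
  4 to go: {0,4,5,6} 2  {3,4,5,6} 1
  5 to go: {0,3,4,5,6} 3  {2,3,4,5,6} 1
  if 0:i drops first: 1 orders
  if 1:j drops first: 4 orders
heap linearizations: 5

5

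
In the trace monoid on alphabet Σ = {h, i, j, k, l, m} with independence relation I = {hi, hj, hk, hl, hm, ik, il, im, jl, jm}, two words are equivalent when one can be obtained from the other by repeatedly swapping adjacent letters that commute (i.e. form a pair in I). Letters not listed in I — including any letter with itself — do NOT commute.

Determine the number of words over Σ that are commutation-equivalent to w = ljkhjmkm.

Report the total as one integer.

piece 0:l — minimal
piece 1:j — minimal
piece 2:k rests on {0:l, 1:j}
piece 3:h — minimal
piece 4:j rests on {2:k}
piece 5:m rests on {2:k}
piece 6:k rests on {4:j, 5:m}
piece 7:m rests on {6:k}
minimal pieces: {0:l, 1:j, 3:h}
ways to finish when only these pieces remain (= sum over removing one remaining piece with nothing left below it):
  1 left: {3}→1  {7}→1
  2 left: {3,7}→2  {6,7}→1
  3 left: {3,6,7}→3  {4,6,7}→1  {5,6,7}→1
  4 left: {3,4,6,7}→4  {3,5,6,7}→4  {4,5,6,7}→2
  5 left: {2,4,5,6,7}→2  {3,4,5,6,7}→10
  6 left: {0,2,4,5,6,7}→2  {1,2,4,5,6,7}→2  {2,3,4,5,6,7}→12
  placing 0:l first → 14 extensions
  placing 1:j first → 14 extensions
  placing 3:h first → 4 extensions
total linear extensions = 32

32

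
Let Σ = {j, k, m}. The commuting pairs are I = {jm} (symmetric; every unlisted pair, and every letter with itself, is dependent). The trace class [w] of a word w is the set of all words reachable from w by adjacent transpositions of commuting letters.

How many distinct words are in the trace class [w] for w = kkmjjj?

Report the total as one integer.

#0=k has no predecessor
#1=k depends on [0:k]
#2=m depends on [1:k]
#3=j depends on [1:k]
#4=j depends on [3:j]
#5=j depends on [4:j]
sources: [0:k]
N(rest) = Σ N(rest − s) over sources s of rest; N(one piece) = 1:
  size 1 → [2]=1  [5]=1
  size 2 → [2,5]=2  [4,5]=1
  size 3 → [2,4,5]=3  [3,4,5]=1
  size 4 → [2,3,4,5]=4
  first=0(k) contributes 4

4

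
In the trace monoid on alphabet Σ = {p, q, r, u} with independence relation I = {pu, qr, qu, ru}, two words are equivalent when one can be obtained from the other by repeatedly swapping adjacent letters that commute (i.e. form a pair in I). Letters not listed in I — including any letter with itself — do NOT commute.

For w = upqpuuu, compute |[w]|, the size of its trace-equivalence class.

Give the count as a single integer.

piece 0:u — minimal
piece 1:p — minimal
piece 2:q rests on {1:p}
piece 3:p rests on {2:q}
piece 4:u rests on {0:u}
piece 5:u rests on {4:u}
piece 6:u rests on {5:u}
minimal pieces: {0:u, 1:p}
ways to finish when only these pieces remain (= sum over removing one remaining piece with nothing left below it):
  1 left: {3}→1  {6}→1
  2 left: {2,3}→1  {3,6}→2  {5,6}→1
  3 left: {1,2,3}→1  {2,3,6}→3  {3,5,6}→3  {4,5,6}→1
  4 left: {0,4,5,6}→1  {1,2,3,6}→4  {2,3,5,6}→6  {3,4,5,6}→4
  5 left: {0,3,4,5,6}→5  {1,2,3,5,6}→10  {2,3,4,5,6}→10
  placing 0:u first → 20 extensions
  placing 1:p first → 15 extensions
total linear extensions = 35

35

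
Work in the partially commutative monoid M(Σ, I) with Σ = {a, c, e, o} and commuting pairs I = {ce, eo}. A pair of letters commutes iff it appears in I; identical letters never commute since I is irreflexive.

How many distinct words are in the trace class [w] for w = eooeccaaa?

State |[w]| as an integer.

#0=e has no predecessor
#1=o has no predecessor
#2=o depends on [1:o]
#3=e depends on [0:e]
#4=c depends on [2:o]
#5=c depends on [4:c]
#6=a depends on [3:e, 5:c]
#7=a depends on [6:a]
#8=a depends on [7:a]
sources: [0:e, 1:o]
N(rest) = Σ N(rest − s) over sources s of rest; N(one piece) = 1:
  size 1 → [8]=1
  size 2 → [7,8]=1
  size 3 → [6,7,8]=1
  size 4 → [3,6,7,8]=1  [5,6,7,8]=1
  size 5 → [0,3,6,7,8]=1  [3,5,6,7,8]=2  [4,5,6,7,8]=1
  size 6 → [0,3,5,6,7,8]=3  [2,4,5,6,7,8]=1  [3,4,5,6,7,8]=3
  size 7 → [0,3,4,5,6,7,8]=6  [1,2,4,5,6,7,8]=1  [2,3,4,5,6,7,8]=4
  first=0(e) contributes 5
  first=1(o) contributes 10
|[w]| = 15

15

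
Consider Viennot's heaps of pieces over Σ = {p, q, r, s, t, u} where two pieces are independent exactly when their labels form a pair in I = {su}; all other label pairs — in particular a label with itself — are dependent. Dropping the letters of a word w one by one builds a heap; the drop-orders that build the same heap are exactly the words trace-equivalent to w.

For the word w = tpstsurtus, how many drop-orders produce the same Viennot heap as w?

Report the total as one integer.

4

drop 0:t onto floor
drop 1:p onto {0:t}
drop 2:s onto {1:p}
drop 3:t onto {2:s}
drop 4:s onto {3:t}
drop 5:u onto {3:t}
drop 6:r onto {4:s, 5:u}
drop 7:t onto {6:r}
drop 8:u onto {7:t}
drop 9:s onto {7:t}
ground layer = {0:t}
drop-orders for the pieces not yet dropped (sum over which currently-grounded one goes next):
  1 to go: {8} 1  {9} 1
  2 to go: {8,9} 2
  3 to go: {7,8,9} 2
  4 to go: {6,7,8,9} 2
  5 to go: {4,6,7,8,9} 2  {5,6,7,8,9} 2
  6 to go: {4,5,6,7,8,9} 4
  7 to go: {3,4,5,6,7,8,9} 4
  8 to go: {2,3,4,5,6,7,8,9} 4
  if 0:t drops first: 4 orders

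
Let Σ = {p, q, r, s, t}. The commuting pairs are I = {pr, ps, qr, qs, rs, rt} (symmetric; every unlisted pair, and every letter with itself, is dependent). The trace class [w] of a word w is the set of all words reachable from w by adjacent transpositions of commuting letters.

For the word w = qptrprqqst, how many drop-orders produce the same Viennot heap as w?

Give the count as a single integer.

0(q) covers ∅
1(p) covers 0:q
2(t) covers 1:p
3(r) covers ∅
4(p) covers 2:t
5(r) covers 3:r
6(q) covers 4:p
7(q) covers 6:q
8(s) covers 2:t
9(t) covers 7:q, 8:s
floor of heap: 0:q, 3:r
completions by unplaced set U, small U first (add the entries for U minus each lowest piece of U):
  |U|=1: {5}:1  {9}:1
  |U|=2: {3,5}:1  {5,9}:2  {7,9}:1  {8,9}:1
  |U|=3: {3,5,9}:3  {5,7,9}:3  {5,8,9}:3  {6,7,9}:1  {7,8,9}:2
  |U|=4: {3,5,7,9}:6  {3,5,8,9}:6  {4,6,7,9}:1  {5,6,7,9}:4  {5,7,8,9}:8  {6,7,8,9}:3
  |U|=5: {3,5,6,7,9}:10  {3,5,7,8,9}:20  {4,5,6,7,9}:5  {4,6,7,8,9}:4  {5,6,7,8,9}:15
  |U|=6: {2,4,6,7,8,9}:4  {3,4,5,6,7,9}:15  {3,5,6,7,8,9}:45  {4,5,6,7,8,9}:24
  |U|=7: {1,2,4,6,7,8,9}:4  {2,4,5,6,7,8,9}:28  {3,4,5,6,7,8,9}:84
  |U|=8: {0,1,2,4,6,7,8,9}:4  {1,2,4,5,6,7,8,9}:32  {2,3,4,5,6,7,8,9}:112
  start at 0(q): 144
  start at 3(r): 36
sum over floor = 180

180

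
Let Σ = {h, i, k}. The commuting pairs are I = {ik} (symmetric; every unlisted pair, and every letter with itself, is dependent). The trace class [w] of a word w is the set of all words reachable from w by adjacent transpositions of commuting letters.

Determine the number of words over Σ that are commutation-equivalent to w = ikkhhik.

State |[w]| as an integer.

6

0(i) covers ∅
1(k) covers ∅
2(k) covers 1:k
3(h) covers 0:i, 2:k
4(h) covers 3:h
5(i) covers 4:h
6(k) covers 4:h
floor of heap: 0:i, 1:k
completions by unplaced set U, small U first (add the entries for U minus each lowest piece of U):
  |U|=1: {5}:1  {6}:1
  |U|=2: {5,6}:2
  |U|=3: {4,5,6}:2
  |U|=4: {3,4,5,6}:2
  |U|=5: {0,3,4,5,6}:2  {2,3,4,5,6}:2
  start at 0(i): 2
  start at 1(k): 4
sum over floor = 6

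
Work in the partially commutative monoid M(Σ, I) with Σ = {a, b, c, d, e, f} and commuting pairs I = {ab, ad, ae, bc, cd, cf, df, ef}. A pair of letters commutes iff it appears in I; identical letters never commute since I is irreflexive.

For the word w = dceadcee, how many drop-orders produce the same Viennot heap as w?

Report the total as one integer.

0(d) covers ∅
1(c) covers ∅
2(e) covers 0:d, 1:c
3(a) covers 1:c
4(d) covers 2:e
5(c) covers 2:e, 3:a
6(e) covers 4:d, 5:c
7(e) covers 6:e
floor of heap: 0:d, 1:c
completions by unplaced set U, small U first (add the entries for U minus each lowest piece of U):
  |U|=1: {7}:1
  |U|=2: {6,7}:1
  |U|=3: {4,6,7}:1  {5,6,7}:1
  |U|=4: {3,5,6,7}:1  {4,5,6,7}:2
  |U|=5: {2,4,5,6,7}:2  {3,4,5,6,7}:3
  |U|=6: {0,2,4,5,6,7}:2  {2,3,4,5,6,7}:5
  start at 0(d): 5
  start at 1(c): 7
sum over floor = 12

12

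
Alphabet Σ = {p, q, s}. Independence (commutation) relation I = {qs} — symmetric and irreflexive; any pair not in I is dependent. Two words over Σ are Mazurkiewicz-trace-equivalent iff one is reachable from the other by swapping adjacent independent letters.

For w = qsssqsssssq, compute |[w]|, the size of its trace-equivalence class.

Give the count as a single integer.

drop 0:q onto floor
drop 1:s onto floor
drop 2:s onto {1:s}
drop 3:s onto {2:s}
drop 4:q onto {0:q}
drop 5:s onto {3:s}
drop 6:s onto {5:s}
drop 7:s onto {6:s}
drop 8:s onto {7:s}
drop 9:s onto {8:s}
drop 10:q onto {4:q}
ground layer = {0:q, 1:s}
drop-orders for the pieces not yet dropped (sum over which currently-grounded one goes next):
  1 to go: {9} 1  {10} 1
  2 to go: {4,10} 1  {8,9} 1  {9,10} 2
  3 to go: {0,4,10} 1  {4,9,10} 3  {7,8,9} 1  {8,9,10} 3
  4 to go: {0,4,9,10} 4  {4,8,9,10} 6  {6,7,8,9} 1  {7,8,9,10} 4
  5 to go: {0,4,8,9,10} 10  {4,7,8,9,10} 10  {5,6,7,8,9} 1  {6,7,8,9,10} 5
  6 to go: {0,4,7,8,9,10} 20  {3,5,6,7,8,9} 1  {4,6,7,8,9,10} 15  {5,6,7,8,9,10} 6
  7 to go: {0,4,6,7,8,9,10} 35  {2,3,5,6,7,8,9} 1  {3,5,6,7,8,9,10} 7  {4,5,6,7,8,9,10} 21
  8 to go: {0,4,5,6,7,8,9,10} 56  {1,2,3,5,6,7,8,9} 1  {2,3,5,6,7,8,9,10} 8  {3,4,5,6,7,8,9,10} 28
  9 to go: {0,3,4,5,6,7,8,9,10} 84  {1,2,3,5,6,7,8,9,10} 9  {2,3,4,5,6,7,8,9,10} 36
  if 0:q drops first: 45 orders
  if 1:s drops first: 120 orders
heap linearizations: 165

165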